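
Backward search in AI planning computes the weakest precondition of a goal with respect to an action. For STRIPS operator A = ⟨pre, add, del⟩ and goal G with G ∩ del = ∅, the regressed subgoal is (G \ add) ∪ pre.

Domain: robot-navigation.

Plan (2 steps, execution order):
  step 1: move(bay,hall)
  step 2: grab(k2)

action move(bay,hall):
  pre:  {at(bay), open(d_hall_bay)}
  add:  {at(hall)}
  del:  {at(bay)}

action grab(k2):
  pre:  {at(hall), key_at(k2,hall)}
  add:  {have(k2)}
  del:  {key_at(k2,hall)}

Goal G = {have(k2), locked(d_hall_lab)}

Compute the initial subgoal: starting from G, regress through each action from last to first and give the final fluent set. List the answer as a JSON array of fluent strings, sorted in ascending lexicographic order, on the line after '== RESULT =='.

Regress step by step:
  through step 2 (grab(k2)): drop {have(k2)}, keep {locked(d_hall_lab)}, require {at(hall), key_at(k2,hall)}
    → {at(hall), key_at(k2,hall), locked(d_hall_lab)}
  through step 1 (move(bay,hall)): drop {at(hall)}, keep {key_at(k2,hall), locked(d_hall_lab)}, require {at(bay), open(d_hall_bay)}
    → {at(bay), key_at(k2,hall), locked(d_hall_lab), open(d_hall_bay)}

== RESULT ==
["at(bay)", "key_at(k2,hall)", "locked(d_hall_lab)", "open(d_hall_bay)"]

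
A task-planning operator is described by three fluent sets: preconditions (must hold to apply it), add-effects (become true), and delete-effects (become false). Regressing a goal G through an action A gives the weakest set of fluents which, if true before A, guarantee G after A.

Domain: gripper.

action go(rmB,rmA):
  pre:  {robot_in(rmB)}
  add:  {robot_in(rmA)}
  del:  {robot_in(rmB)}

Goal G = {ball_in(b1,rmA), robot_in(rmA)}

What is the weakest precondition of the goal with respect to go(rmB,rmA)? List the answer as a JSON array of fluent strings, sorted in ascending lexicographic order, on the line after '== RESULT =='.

Compute (G \ add) ∪ pre:
  G ∩ del = {}  (empty — regression defined)
  G \ add = {ball_in(b1,rmA), robot_in(rmA)} \ {robot_in(rmA)} = {ball_in(b1,rmA)}
  ∪ pre   = {ball_in(b1,rmA)} ∪ {robot_in(rmB)}
          = {ball_in(b1,rmA), robot_in(rmB)}

== RESULT ==
["ball_in(b1,rmA)", "robot_in(rmB)"]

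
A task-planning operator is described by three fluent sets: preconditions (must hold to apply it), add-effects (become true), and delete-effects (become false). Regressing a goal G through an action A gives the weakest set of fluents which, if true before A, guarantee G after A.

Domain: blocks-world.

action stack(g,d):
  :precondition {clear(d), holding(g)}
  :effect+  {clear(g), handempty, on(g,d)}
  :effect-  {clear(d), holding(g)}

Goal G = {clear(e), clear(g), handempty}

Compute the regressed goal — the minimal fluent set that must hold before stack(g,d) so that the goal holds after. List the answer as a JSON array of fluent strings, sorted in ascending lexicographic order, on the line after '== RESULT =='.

Compute (G \ add) ∪ pre:
  G ∩ del = {}  (empty — regression defined)
  G \ add = {clear(e), clear(g), handempty} \ {clear(g), handempty, on(g,d)} = {clear(e)}
  ∪ pre   = {clear(e)} ∪ {clear(d), holding(g)}
          = {clear(d), clear(e), holding(g)}

== RESULT ==
["clear(d)", "clear(e)", "holding(g)"]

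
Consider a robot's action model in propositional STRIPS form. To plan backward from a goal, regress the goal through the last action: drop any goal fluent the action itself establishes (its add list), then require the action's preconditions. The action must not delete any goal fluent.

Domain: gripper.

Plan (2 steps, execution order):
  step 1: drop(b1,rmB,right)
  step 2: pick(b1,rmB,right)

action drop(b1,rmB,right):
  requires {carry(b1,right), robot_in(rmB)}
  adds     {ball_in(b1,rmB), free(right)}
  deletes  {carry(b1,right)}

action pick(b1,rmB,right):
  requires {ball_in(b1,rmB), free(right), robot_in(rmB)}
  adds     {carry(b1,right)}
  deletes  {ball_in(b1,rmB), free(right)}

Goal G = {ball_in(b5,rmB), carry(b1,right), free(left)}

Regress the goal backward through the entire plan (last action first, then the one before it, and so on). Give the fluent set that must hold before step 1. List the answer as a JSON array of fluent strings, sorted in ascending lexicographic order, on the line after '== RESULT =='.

Work backward from the goal:
  through step 2 (pick(b1,rmB,right)): drop {carry(b1,right)}, keep {ball_in(b5,rmB), free(left)}, require {ball_in(b1,rmB), free(right), robot_in(rmB)}
    → {ball_in(b1,rmB), ball_in(b5,rmB), free(left), free(right), robot_in(rmB)}
  through step 1 (drop(b1,rmB,right)): drop {ball_in(b1,rmB), free(right)}, keep {ball_in(b5,rmB), free(left), robot_in(rmB)}, require {carry(b1,right), robot_in(rmB)}
    → {ball_in(b5,rmB), carry(b1,right), free(left), robot_in(rmB)}

== RESULT ==
["ball_in(b5,rmB)", "carry(b1,right)", "free(left)", "robot_in(rmB)"]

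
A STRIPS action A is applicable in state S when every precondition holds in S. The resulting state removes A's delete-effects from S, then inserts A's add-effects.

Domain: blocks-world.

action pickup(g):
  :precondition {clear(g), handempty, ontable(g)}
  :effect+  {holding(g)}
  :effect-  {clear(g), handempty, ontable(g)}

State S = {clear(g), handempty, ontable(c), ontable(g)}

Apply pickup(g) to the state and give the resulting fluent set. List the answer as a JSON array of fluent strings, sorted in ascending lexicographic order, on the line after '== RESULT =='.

Compute (S \ del) ∪ add:
  pre ⊆ S: {clear(g), handempty, ontable(g)} ⊆ S  — applicable
  S \ del = {ontable(c)}
  ∪ add   = {holding(g), ontable(c)}

== RESULT ==
["holding(g)", "ontable(c)"]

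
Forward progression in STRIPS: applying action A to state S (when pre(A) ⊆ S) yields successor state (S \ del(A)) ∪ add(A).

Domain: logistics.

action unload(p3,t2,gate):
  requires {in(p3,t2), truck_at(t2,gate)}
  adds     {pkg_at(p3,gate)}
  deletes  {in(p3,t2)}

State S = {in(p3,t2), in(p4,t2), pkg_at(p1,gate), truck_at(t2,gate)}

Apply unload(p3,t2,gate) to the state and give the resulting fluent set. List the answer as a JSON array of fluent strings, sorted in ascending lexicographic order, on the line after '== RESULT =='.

Compute (S \ del) ∪ add:
  pre ⊆ S: {in(p3,t2), truck_at(t2,gate)} ⊆ S  — applicable
  S \ del = {in(p4,t2), pkg_at(p1,gate), truck_at(t2,gate)}
  ∪ add   = {in(p4,t2), pkg_at(p1,gate), pkg_at(p3,gate), truck_at(t2,gate)}

== RESULT ==
["in(p4,t2)", "pkg_at(p1,gate)", "pkg_at(p3,gate)", "truck_at(t2,gate)"]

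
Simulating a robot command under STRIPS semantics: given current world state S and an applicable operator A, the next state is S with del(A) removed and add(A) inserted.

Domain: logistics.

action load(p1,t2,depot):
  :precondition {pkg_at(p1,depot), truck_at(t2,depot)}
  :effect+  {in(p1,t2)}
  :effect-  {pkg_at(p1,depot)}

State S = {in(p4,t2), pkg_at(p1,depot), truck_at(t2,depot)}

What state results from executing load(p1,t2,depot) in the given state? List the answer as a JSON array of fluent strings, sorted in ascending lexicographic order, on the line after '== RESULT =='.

Compute (S \ del) ∪ add:
  pre ⊆ S: {pkg_at(p1,depot), truck_at(t2,depot)} ⊆ S  — applicable
  S \ del = {in(p4,t2), truck_at(t2,depot)}
  ∪ add   = {in(p1,t2), in(p4,t2), truck_at(t2,depot)}

== RESULT ==
["in(p1,t2)", "in(p4,t2)", "truck_at(t2,depot)"]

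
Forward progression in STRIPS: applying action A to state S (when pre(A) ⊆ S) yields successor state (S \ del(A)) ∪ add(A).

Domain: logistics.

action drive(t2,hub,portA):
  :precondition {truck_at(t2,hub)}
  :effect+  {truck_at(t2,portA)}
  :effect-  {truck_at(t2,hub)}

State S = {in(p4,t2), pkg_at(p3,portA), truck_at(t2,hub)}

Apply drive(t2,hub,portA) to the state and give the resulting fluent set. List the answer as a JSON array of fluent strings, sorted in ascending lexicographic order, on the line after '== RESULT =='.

Progress:
  pre ⊆ S: {truck_at(t2,hub)} ⊆ S  — applicable
  S \ del = {in(p4,t2), pkg_at(p3,portA)}
  ∪ add   = {in(p4,t2), pkg_at(p3,portA), truck_at(t2,portA)}

== RESULT ==
["in(p4,t2)", "pkg_at(p3,portA)", "truck_at(t2,portA)"]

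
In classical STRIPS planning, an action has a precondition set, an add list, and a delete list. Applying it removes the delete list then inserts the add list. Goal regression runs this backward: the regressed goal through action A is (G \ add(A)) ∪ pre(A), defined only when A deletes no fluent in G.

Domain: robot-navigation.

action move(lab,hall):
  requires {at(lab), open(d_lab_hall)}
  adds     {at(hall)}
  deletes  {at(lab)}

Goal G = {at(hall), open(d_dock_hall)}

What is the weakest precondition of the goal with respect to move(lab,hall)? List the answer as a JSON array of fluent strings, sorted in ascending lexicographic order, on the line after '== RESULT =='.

Compute (G \ add) ∪ pre:
  G ∩ del = {}  (empty — regression defined)
  G \ add = {at(hall), open(d_dock_hall)} \ {at(hall)} = {open(d_dock_hall)}
  ∪ pre   = {open(d_dock_hall)} ∪ {at(lab), open(d_lab_hall)}
          = {at(lab), open(d_dock_hall), open(d_lab_hall)}

== RESULT ==
["at(lab)", "open(d_dock_hall)", "open(d_lab_hall)"]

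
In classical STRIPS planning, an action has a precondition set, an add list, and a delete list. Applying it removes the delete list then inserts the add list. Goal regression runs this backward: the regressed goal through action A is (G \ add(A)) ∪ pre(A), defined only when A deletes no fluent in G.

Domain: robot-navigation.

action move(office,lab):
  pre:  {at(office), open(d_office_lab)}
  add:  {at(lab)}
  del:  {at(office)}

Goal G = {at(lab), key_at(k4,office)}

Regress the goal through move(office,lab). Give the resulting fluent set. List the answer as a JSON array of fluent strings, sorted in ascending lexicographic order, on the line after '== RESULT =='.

Regress:
  G ∩ del = {}  (empty — regression defined)
  G \ add = {at(lab), key_at(k4,office)} \ {at(lab)} = {key_at(k4,office)}
  ∪ pre   = {key_at(k4,office)} ∪ {at(office), open(d_office_lab)}
          = {at(office), key_at(k4,office), open(d_office_lab)}

== RESULT ==
["at(office)", "key_at(k4,office)", "open(d_office_lab)"]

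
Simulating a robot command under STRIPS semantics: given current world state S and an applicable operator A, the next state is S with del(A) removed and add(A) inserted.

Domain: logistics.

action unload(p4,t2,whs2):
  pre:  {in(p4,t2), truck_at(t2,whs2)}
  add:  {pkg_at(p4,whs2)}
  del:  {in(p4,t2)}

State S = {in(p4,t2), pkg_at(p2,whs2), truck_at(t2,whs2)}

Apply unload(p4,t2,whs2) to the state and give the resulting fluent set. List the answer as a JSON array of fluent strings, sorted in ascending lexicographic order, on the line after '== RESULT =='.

Progress:
  pre ⊆ S: {in(p4,t2), truck_at(t2,whs2)} ⊆ S  — applicable
  S \ del = {pkg_at(p2,whs2), truck_at(t2,whs2)}
  ∪ add   = {pkg_at(p2,whs2), pkg_at(p4,whs2), truck_at(t2,whs2)}

== RESULT ==
["pkg_at(p2,whs2)", "pkg_at(p4,whs2)", "truck_at(t2,whs2)"]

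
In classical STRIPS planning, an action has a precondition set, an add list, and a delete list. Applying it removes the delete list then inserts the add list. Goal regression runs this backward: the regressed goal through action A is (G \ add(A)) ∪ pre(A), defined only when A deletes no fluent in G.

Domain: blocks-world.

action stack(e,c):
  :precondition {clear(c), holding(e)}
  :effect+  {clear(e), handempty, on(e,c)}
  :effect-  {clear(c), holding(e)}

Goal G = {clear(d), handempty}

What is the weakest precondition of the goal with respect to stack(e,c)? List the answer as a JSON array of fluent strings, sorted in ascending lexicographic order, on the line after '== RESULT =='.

Regress:
  G ∩ del = {}  (empty — regression defined)
  G \ add = {clear(d), handempty} \ {clear(e), handempty, on(e,c)} = {clear(d)}
  ∪ pre   = {clear(d)} ∪ {clear(c), holding(e)}
          = {clear(c), clear(d), holding(e)}

== RESULT ==
["clear(c)", "clear(d)", "holding(e)"]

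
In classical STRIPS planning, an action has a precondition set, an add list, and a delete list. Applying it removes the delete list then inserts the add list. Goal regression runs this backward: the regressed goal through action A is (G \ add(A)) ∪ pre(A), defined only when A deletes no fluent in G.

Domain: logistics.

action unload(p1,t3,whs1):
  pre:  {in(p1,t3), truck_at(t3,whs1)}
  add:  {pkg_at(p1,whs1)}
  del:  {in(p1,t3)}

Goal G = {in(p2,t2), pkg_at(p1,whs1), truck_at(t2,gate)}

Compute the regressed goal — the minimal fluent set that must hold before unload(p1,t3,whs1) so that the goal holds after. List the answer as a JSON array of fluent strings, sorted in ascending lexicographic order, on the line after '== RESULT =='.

Regress:
  G ∩ del = {}  (empty — regression defined)
  G \ add = {in(p2,t2), pkg_at(p1,whs1), truck_at(t2,gate)} \ {pkg_at(p1,whs1)} = {in(p2,t2), truck_at(t2,gate)}
  ∪ pre   = {in(p2,t2), truck_at(t2,gate)} ∪ {in(p1,t3), truck_at(t3,whs1)}
          = {in(p1,t3), in(p2,t2), truck_at(t2,gate), truck_at(t3,whs1)}

== RESULT ==
["in(p1,t3)", "in(p2,t2)", "truck_at(t2,gate)", "truck_at(t3,whs1)"]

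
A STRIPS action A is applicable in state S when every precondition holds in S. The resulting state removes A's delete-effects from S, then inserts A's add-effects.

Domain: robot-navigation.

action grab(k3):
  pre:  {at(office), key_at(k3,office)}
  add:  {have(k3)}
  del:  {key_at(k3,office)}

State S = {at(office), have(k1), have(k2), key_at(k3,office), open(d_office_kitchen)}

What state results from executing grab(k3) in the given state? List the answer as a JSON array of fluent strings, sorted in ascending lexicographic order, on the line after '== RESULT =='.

Progress:
  pre ⊆ S: {at(office), key_at(k3,office)} ⊆ S  — applicable
  S \ del = {at(office), have(k1), have(k2), open(d_office_kitchen)}
  ∪ add   = {at(office), have(k1), have(k2), have(k3), open(d_office_kitchen)}

== RESULT ==
["at(office)", "have(k1)", "have(k2)", "have(k3)", "open(d_office_kitchen)"]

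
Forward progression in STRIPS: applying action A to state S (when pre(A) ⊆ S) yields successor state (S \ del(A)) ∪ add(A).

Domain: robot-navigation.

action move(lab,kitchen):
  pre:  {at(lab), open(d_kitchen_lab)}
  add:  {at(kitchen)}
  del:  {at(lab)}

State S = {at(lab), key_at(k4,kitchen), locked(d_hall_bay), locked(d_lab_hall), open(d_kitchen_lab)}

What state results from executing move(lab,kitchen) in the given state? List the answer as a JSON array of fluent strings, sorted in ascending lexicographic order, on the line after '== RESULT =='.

Compute (S \ del) ∪ add:
  pre ⊆ S: {at(lab), open(d_kitchen_lab)} ⊆ S  — applicable
  S \ del = {key_at(k4,kitchen), locked(d_hall_bay), locked(d_lab_hall), open(d_kitchen_lab)}
  ∪ add   = {at(kitchen), key_at(k4,kitchen), locked(d_hall_bay), locked(d_lab_hall), open(d_kitchen_lab)}

== RESULT ==
["at(kitchen)", "key_at(k4,kitchen)", "locked(d_hall_bay)", "locked(d_lab_hall)", "open(d_kitchen_lab)"]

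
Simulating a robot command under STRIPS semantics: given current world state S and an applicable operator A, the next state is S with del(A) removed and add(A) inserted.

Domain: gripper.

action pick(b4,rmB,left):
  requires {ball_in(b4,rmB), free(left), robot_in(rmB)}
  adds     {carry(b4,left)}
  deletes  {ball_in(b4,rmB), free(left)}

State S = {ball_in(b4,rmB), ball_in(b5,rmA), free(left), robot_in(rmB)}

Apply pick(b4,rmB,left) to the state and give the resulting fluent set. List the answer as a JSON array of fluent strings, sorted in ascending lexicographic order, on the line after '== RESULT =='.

Compute (S \ del) ∪ add:
  pre ⊆ S: {ball_in(b4,rmB), free(left), robot_in(rmB)} ⊆ S  — applicable
  S \ del = {ball_in(b5,rmA), robot_in(rmB)}
  ∪ add   = {ball_in(b5,rmA), carry(b4,left), robot_in(rmB)}

== RESULT ==
["ball_in(b5,rmA)", "carry(b4,left)", "robot_in(rmB)"]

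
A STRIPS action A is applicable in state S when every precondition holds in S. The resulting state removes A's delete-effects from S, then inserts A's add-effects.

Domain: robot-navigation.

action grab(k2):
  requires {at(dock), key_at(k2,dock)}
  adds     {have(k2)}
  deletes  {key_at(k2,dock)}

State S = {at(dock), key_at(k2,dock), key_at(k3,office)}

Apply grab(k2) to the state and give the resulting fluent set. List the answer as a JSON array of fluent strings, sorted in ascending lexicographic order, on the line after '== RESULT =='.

Compute (S \ del) ∪ add:
  pre ⊆ S: {at(dock), key_at(k2,dock)} ⊆ S  — applicable
  S \ del = {at(dock), key_at(k3,office)}
  ∪ add   = {at(dock), have(k2), key_at(k3,office)}

== RESULT ==
["at(dock)", "have(k2)", "key_at(k3,office)"]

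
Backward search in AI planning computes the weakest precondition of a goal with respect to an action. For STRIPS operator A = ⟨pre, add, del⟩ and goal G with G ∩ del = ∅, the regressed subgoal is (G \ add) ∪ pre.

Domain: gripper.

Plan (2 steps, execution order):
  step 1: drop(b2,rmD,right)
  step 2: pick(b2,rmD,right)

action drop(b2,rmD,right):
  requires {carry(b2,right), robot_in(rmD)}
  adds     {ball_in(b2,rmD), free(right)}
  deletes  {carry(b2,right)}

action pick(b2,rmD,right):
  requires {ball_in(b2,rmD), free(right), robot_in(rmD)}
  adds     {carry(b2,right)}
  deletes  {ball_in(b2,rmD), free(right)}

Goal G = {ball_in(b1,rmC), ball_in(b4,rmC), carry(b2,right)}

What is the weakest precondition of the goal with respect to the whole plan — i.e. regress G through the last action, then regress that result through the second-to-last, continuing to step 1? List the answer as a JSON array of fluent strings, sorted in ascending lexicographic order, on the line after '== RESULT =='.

Work backward from the goal:
  through step 2 (pick(b2,rmD,right)): drop {carry(b2,right)}, keep {ball_in(b1,rmC), ball_in(b4,rmC)}, require {ball_in(b2,rmD), free(right), robot_in(rmD)}
    → {ball_in(b1,rmC), ball_in(b2,rmD), ball_in(b4,rmC), free(right), robot_in(rmD)}
  through step 1 (drop(b2,rmD,right)): drop {ball_in(b2,rmD), free(right)}, keep {ball_in(b1,rmC), ball_in(b4,rmC), robot_in(rmD)}, require {carry(b2,right), robot_in(rmD)}
    → {ball_in(b1,rmC), ball_in(b4,rmC), carry(b2,right), robot_in(rmD)}

== RESULT ==
["ball_in(b1,rmC)", "ball_in(b4,rmC)", "carry(b2,right)", "robot_in(rmD)"]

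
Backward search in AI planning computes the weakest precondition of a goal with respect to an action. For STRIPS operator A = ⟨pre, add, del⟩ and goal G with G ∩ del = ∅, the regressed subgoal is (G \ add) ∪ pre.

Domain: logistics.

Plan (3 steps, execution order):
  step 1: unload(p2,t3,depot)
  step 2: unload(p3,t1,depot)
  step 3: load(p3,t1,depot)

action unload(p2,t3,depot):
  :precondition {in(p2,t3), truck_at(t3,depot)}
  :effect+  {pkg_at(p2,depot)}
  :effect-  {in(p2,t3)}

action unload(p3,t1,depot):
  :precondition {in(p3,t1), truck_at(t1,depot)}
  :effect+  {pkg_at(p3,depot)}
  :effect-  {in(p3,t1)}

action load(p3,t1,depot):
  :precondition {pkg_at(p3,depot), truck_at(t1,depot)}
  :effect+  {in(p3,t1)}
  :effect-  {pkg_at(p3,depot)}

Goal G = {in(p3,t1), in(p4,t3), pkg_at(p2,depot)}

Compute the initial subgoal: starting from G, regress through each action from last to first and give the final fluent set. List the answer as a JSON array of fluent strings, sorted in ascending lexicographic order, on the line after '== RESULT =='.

Work backward from the goal:
  through step 3 (load(p3,t1,depot)): drop {in(p3,t1)}, keep {in(p4,t3), pkg_at(p2,depot)}, require {pkg_at(p3,depot), truck_at(t1,depot)}
    → {in(p4,t3), pkg_at(p2,depot), pkg_at(p3,depot), truck_at(t1,depot)}
  through step 2 (unload(p3,t1,depot)): drop {pkg_at(p3,depot)}, keep {in(p4,t3), pkg_at(p2,depot), truck_at(t1,depot)}, require {in(p3,t1), truck_at(t1,depot)}
    → {in(p3,t1), in(p4,t3), pkg_at(p2,depot), truck_at(t1,depot)}
  through step 1 (unload(p2,t3,depot)): drop {pkg_at(p2,depot)}, keep {in(p3,t1), in(p4,t3), truck_at(t1,depot)}, require {in(p2,t3), truck_at(t3,depot)}
    → {in(p2,t3), in(p3,t1), in(p4,t3), truck_at(t1,depot), truck_at(t3,depot)}

== RESULT ==
["in(p2,t3)", "in(p3,t1)", "in(p4,t3)", "truck_at(t1,depot)", "truck_at(t3,depot)"]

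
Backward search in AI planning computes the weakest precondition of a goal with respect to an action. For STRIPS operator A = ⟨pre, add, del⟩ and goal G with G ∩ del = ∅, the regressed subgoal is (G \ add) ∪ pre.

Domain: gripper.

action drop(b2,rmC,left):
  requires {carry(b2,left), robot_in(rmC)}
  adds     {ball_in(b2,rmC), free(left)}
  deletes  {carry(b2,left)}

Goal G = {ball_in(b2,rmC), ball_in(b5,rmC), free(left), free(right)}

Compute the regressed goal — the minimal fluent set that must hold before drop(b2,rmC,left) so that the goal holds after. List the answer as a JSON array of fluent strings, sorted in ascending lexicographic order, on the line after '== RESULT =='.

Compute (G \ add) ∪ pre:
  G ∩ del = {}  (empty — regression defined)
  G \ add = {ball_in(b2,rmC), ball_in(b5,rmC), free(left), free(right)} \ {ball_in(b2,rmC), free(left)} = {ball_in(b5,rmC), free(right)}
  ∪ pre   = {ball_in(b5,rmC), free(right)} ∪ {carry(b2,left), robot_in(rmC)}
          = {ball_in(b5,rmC), carry(b2,left), free(right), robot_in(rmC)}

== RESULT ==
["ball_in(b5,rmC)", "carry(b2,left)", "free(right)", "robot_in(rmC)"]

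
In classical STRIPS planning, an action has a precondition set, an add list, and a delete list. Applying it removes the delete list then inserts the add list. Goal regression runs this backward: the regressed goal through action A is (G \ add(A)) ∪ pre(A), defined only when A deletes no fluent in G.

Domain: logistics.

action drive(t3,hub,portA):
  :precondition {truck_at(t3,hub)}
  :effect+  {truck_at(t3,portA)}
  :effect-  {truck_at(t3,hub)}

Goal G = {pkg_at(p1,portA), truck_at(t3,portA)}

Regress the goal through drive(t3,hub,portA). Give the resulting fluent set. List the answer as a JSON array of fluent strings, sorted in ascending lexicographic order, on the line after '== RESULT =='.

Regress:
  G ∩ del = {}  (empty — regression defined)
  G \ add = {pkg_at(p1,portA), truck_at(t3,portA)} \ {truck_at(t3,portA)} = {pkg_at(p1,portA)}
  ∪ pre   = {pkg_at(p1,portA)} ∪ {truck_at(t3,hub)}
          = {pkg_at(p1,portA), truck_at(t3,hub)}

== RESULT ==
["pkg_at(p1,portA)", "truck_at(t3,hub)"]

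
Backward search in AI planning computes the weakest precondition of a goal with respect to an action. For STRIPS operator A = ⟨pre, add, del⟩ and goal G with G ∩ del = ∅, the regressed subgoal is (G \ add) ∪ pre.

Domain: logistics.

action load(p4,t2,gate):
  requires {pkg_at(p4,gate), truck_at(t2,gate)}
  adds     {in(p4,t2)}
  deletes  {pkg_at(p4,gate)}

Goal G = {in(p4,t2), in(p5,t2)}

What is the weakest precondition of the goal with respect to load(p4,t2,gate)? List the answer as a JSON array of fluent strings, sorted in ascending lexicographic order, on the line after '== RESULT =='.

Regress:
  G ∩ del = {}  (empty — regression defined)
  G \ add = {in(p4,t2), in(p5,t2)} \ {in(p4,t2)} = {in(p5,t2)}
  ∪ pre   = {in(p5,t2)} ∪ {pkg_at(p4,gate), truck_at(t2,gate)}
          = {in(p5,t2), pkg_at(p4,gate), truck_at(t2,gate)}

== RESULT ==
["in(p5,t2)", "pkg_at(p4,gate)", "truck_at(t2,gate)"]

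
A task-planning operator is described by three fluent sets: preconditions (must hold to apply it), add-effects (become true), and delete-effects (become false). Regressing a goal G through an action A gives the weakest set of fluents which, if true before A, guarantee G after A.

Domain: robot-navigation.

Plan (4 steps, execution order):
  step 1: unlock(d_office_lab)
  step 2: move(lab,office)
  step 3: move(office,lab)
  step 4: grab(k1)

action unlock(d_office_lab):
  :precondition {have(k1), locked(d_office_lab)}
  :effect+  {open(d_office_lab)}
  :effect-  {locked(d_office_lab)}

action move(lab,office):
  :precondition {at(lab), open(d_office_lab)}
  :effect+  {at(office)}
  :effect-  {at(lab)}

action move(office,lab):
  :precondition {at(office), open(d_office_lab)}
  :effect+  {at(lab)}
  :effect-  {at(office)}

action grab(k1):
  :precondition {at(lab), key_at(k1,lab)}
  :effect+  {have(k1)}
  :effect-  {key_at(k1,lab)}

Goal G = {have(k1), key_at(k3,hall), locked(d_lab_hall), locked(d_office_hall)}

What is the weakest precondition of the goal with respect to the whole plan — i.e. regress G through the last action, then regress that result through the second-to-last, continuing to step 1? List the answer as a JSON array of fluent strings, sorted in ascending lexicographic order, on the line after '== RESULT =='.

Regress step by step:
  through step 4 (grab(k1)): drop {have(k1)}, keep {key_at(k3,hall), locked(d_lab_hall), locked(d_office_hall)}, require {at(lab), key_at(k1,lab)}
    → {at(lab), key_at(k1,lab), key_at(k3,hall), locked(d_lab_hall), locked(d_office_hall)}
  through step 3 (move(office,lab)): drop {at(lab)}, keep {key_at(k1,lab), key_at(k3,hall), locked(d_lab_hall), locked(d_office_hall)}, require {at(office), open(d_office_lab)}
    → {at(office), key_at(k1,lab), key_at(k3,hall), locked(d_lab_hall), locked(d_office_hall), open(d_office_lab)}
  through step 2 (move(lab,office)): drop {at(office)}, keep {key_at(k1,lab), key_at(k3,hall), locked(d_lab_hall), locked(d_office_hall), open(d_office_lab)}, require {at(lab), open(d_office_lab)}
    → {at(lab), key_at(k1,lab), key_at(k3,hall), locked(d_lab_hall), locked(d_office_hall), open(d_office_lab)}
  through step 1 (unlock(d_office_lab)): drop {open(d_office_lab)}, keep {at(lab), key_at(k1,lab), key_at(k3,hall), locked(d_lab_hall), locked(d_office_hall)}, require {have(k1), locked(d_office_lab)}
    → {at(lab), have(k1), key_at(k1,lab), key_at(k3,hall), locked(d_lab_hall), locked(d_office_hall), locked(d_office_lab)}

== RESULT ==
["at(lab)", "have(k1)", "key_at(k1,lab)", "key_at(k3,hall)", "locked(d_lab_hall)", "locked(d_office_hall)", "locked(d_office_lab)"]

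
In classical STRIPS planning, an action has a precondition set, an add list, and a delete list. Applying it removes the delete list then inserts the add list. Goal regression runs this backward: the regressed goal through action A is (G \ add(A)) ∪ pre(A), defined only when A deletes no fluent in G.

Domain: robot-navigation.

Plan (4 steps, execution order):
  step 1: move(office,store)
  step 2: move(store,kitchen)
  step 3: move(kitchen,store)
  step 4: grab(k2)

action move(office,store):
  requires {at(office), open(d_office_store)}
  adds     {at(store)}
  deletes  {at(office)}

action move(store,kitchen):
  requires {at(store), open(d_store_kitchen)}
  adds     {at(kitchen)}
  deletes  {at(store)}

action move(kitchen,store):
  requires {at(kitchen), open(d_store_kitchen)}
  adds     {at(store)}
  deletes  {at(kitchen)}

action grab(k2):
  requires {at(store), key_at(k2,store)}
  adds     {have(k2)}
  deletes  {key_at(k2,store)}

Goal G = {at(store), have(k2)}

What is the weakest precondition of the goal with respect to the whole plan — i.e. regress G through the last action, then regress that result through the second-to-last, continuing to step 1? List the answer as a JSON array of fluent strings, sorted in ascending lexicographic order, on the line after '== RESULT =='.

Regress step by step:
  through step 4 (grab(k2)): drop {have(k2)}, keep {at(store)}, require {at(store), key_at(k2,store)}
    → {at(store), key_at(k2,store)}
  through step 3 (move(kitchen,store)): drop {at(store)}, keep {key_at(k2,store)}, require {at(kitchen), open(d_store_kitchen)}
    → {at(kitchen), key_at(k2,store), open(d_store_kitchen)}
  through step 2 (move(store,kitchen)): drop {at(kitchen)}, keep {key_at(k2,store), open(d_store_kitchen)}, require {at(store), open(d_store_kitchen)}
    → {at(store), key_at(k2,store), open(d_store_kitchen)}
  through step 1 (move(office,store)): drop {at(store)}, keep {key_at(k2,store), open(d_store_kitchen)}, require {at(office), open(d_office_store)}
    → {at(office), key_at(k2,store), open(d_office_store), open(d_store_kitchen)}

== RESULT ==
["at(office)", "key_at(k2,store)", "open(d_office_store)", "open(d_store_kitchen)"]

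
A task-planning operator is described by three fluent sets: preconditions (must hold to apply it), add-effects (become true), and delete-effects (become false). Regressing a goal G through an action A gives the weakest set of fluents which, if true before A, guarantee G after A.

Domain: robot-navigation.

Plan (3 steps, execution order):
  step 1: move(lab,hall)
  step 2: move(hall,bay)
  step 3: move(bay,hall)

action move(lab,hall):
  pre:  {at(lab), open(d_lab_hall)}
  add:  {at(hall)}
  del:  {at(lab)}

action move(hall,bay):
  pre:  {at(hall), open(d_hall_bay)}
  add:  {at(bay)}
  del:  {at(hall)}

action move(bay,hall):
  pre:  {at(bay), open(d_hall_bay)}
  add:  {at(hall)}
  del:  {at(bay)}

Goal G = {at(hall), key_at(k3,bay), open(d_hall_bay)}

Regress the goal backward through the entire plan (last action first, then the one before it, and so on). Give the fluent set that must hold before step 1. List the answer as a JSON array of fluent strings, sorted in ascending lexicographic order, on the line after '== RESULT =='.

Regress step by step:
  through step 3 (move(bay,hall)): drop {at(hall)}, keep {key_at(k3,bay), open(d_hall_bay)}, require {at(bay), open(d_hall_bay)}
    → {at(bay), key_at(k3,bay), open(d_hall_bay)}
  through step 2 (move(hall,bay)): drop {at(bay)}, keep {key_at(k3,bay), open(d_hall_bay)}, require {at(hall), open(d_hall_bay)}
    → {at(hall), key_at(k3,bay), open(d_hall_bay)}
  through step 1 (move(lab,hall)): drop {at(hall)}, keep {key_at(k3,bay), open(d_hall_bay)}, require {at(lab), open(d_lab_hall)}
    → {at(lab), key_at(k3,bay), open(d_hall_bay), open(d_lab_hall)}

== RESULT ==
["at(lab)", "key_at(k3,bay)", "open(d_hall_bay)", "open(d_lab_hall)"]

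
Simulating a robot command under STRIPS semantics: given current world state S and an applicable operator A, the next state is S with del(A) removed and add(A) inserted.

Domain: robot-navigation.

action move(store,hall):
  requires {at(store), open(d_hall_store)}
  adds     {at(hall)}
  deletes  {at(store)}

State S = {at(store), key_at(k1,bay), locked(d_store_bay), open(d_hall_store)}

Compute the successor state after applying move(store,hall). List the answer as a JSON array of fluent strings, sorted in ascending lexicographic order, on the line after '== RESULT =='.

Compute (S \ del) ∪ add:
  pre ⊆ S: {at(store), open(d_hall_store)} ⊆ S  — applicable
  S \ del = {key_at(k1,bay), locked(d_store_bay), open(d_hall_store)}
  ∪ add   = {at(hall), key_at(k1,bay), locked(d_store_bay), open(d_hall_store)}

== RESULT ==
["at(hall)", "key_at(k1,bay)", "locked(d_store_bay)", "open(d_hall_store)"]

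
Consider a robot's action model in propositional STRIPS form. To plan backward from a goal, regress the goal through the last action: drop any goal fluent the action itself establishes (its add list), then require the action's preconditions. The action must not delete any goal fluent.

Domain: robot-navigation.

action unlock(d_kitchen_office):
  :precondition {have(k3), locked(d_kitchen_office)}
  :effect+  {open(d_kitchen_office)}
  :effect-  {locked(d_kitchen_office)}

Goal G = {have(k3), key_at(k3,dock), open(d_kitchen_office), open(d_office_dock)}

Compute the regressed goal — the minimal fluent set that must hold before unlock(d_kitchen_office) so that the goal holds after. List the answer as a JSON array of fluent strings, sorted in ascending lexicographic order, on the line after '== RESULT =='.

Regress:
  G ∩ del = {}  (empty — regression defined)
  G \ add = {have(k3), key_at(k3,dock), open(d_kitchen_office), open(d_office_dock)} \ {open(d_kitchen_office)} = {have(k3), key_at(k3,dock), open(d_office_dock)}
  ∪ pre   = {have(k3), key_at(k3,dock), open(d_office_dock)} ∪ {have(k3), locked(d_kitchen_office)}
          = {have(k3), key_at(k3,dock), locked(d_kitchen_office), open(d_office_dock)}

== RESULT ==
["have(k3)", "key_at(k3,dock)", "locked(d_kitchen_office)", "open(d_office_dock)"]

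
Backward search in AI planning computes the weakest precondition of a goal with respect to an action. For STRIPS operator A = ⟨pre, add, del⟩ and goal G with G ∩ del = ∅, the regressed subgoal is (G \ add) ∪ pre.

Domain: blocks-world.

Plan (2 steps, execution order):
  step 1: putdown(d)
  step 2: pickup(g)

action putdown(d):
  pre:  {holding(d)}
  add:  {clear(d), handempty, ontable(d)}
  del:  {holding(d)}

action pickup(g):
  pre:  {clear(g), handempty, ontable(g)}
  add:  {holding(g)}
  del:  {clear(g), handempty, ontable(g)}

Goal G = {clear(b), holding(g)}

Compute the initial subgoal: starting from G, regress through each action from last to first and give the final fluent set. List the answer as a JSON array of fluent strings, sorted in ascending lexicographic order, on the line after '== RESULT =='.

Work backward from the goal:
  through step 2 (pickup(g)): drop {holding(g)}, keep {clear(b)}, require {clear(g), handempty, ontable(g)}
    → {clear(b), clear(g), handempty, ontable(g)}
  through step 1 (putdown(d)): drop {handempty}, keep {clear(b), clear(g), ontable(g)}, require {holding(d)}
    → {clear(b), clear(g), holding(d), ontable(g)}

== RESULT ==
["clear(b)", "clear(g)", "holding(d)", "ontable(g)"]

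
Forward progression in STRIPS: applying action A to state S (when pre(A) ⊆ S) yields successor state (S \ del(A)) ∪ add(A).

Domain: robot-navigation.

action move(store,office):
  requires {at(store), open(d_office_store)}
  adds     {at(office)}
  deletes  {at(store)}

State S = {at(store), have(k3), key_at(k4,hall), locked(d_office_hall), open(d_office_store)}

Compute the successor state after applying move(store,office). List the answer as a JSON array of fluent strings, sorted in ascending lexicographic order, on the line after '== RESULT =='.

Compute (S \ del) ∪ add:
  pre ⊆ S: {at(store), open(d_office_store)} ⊆ S  — applicable
  S \ del = {have(k3), key_at(k4,hall), locked(d_office_hall), open(d_office_store)}
  ∪ add   = {at(office), have(k3), key_at(k4,hall), locked(d_office_hall), open(d_office_store)}

== RESULT ==
["at(office)", "have(k3)", "key_at(k4,hall)", "locked(d_office_hall)", "open(d_office_store)"]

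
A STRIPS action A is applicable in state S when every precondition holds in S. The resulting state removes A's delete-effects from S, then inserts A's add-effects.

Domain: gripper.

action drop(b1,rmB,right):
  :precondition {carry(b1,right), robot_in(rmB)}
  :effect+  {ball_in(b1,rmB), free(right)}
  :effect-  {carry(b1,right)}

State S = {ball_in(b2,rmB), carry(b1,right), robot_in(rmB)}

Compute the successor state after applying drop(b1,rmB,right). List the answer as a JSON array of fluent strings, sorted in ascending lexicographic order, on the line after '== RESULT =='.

Progress:
  pre ⊆ S: {carry(b1,right), robot_in(rmB)} ⊆ S  — applicable
  S \ del = {ball_in(b2,rmB), robot_in(rmB)}
  ∪ add   = {ball_in(b1,rmB), ball_in(b2,rmB), free(right), robot_in(rmB)}

== RESULT ==
["ball_in(b1,rmB)", "ball_in(b2,rmB)", "free(right)", "robot_in(rmB)"]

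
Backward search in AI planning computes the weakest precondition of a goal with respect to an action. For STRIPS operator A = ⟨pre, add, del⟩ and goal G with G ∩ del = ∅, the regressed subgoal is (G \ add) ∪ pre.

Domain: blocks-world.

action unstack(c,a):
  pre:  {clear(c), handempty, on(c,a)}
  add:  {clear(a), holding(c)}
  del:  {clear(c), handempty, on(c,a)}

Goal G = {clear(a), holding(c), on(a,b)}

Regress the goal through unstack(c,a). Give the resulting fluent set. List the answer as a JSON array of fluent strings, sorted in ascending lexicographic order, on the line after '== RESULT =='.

Regress:
  G ∩ del = {}  (empty — regression defined)
  G \ add = {clear(a), holding(c), on(a,b)} \ {clear(a), holding(c)} = {on(a,b)}
  ∪ pre   = {on(a,b)} ∪ {clear(c), handempty, on(c,a)}
          = {clear(c), handempty, on(a,b), on(c,a)}

== RESULT ==
["clear(c)", "handempty", "on(a,b)", "on(c,a)"]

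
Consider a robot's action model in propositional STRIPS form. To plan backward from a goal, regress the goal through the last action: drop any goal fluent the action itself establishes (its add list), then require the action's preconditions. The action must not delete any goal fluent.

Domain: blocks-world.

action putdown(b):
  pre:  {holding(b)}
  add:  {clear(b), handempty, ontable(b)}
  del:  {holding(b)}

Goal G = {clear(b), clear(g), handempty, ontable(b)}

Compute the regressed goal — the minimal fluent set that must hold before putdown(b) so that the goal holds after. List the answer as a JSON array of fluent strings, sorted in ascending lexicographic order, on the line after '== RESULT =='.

Regress:
  G ∩ del = {}  (empty — regression defined)
  G \ add = {clear(b), clear(g), handempty, ontable(b)} \ {clear(b), handempty, ontable(b)} = {clear(g)}
  ∪ pre   = {clear(g)} ∪ {holding(b)}
          = {clear(g), holding(b)}

== RESULT ==
["clear(g)", "holding(b)"]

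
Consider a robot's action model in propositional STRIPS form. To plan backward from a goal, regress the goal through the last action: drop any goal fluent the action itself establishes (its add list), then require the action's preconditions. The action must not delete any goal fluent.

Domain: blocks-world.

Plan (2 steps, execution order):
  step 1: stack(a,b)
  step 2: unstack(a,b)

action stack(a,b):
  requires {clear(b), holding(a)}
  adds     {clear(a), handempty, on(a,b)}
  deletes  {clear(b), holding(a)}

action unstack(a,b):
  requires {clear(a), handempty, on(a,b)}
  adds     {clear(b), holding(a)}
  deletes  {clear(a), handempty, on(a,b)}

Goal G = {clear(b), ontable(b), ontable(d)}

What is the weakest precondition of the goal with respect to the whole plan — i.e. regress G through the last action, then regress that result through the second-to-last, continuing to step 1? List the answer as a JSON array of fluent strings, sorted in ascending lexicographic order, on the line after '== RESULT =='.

Work backward from the goal:
  through step 2 (unstack(a,b)): drop {clear(b)}, keep {ontable(b), ontable(d)}, require {clear(a), handempty, on(a,b)}
    → {clear(a), handempty, on(a,b), ontable(b), ontable(d)}
  through step 1 (stack(a,b)): drop {clear(a), handempty, on(a,b)}, keep {ontable(b), ontable(d)}, require {clear(b), holding(a)}
    → {clear(b), holding(a), ontable(b), ontable(d)}

== RESULT ==
["clear(b)", "holding(a)", "ontable(b)", "ontable(d)"]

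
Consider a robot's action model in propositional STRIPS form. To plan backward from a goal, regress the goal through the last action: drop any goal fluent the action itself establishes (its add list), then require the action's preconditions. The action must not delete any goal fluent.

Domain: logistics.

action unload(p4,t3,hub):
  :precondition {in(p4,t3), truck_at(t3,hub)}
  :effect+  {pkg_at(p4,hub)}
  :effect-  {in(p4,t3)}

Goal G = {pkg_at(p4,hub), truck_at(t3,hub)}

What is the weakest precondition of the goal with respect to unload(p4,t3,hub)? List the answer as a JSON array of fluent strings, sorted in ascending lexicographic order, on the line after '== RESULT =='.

Regress:
  G ∩ del = {}  (empty — regression defined)
  G \ add = {pkg_at(p4,hub), truck_at(t3,hub)} \ {pkg_at(p4,hub)} = {truck_at(t3,hub)}
  ∪ pre   = {truck_at(t3,hub)} ∪ {in(p4,t3), truck_at(t3,hub)}
          = {in(p4,t3), truck_at(t3,hub)}

== RESULT ==
["in(p4,t3)", "truck_at(t3,hub)"]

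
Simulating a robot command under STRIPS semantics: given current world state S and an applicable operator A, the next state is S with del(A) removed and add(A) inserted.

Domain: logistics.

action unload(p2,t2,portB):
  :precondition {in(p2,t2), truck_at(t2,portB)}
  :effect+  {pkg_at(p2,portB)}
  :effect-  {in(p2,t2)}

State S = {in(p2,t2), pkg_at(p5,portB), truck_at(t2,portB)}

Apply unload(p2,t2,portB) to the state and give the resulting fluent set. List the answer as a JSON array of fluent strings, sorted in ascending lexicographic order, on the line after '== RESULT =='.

Progress:
  pre ⊆ S: {in(p2,t2), truck_at(t2,portB)} ⊆ S  — applicable
  S \ del = {pkg_at(p5,portB), truck_at(t2,portB)}
  ∪ add   = {pkg_at(p2,portB), pkg_at(p5,portB), truck_at(t2,portB)}

== RESULT ==
["pkg_at(p2,portB)", "pkg_at(p5,portB)", "truck_at(t2,portB)"]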